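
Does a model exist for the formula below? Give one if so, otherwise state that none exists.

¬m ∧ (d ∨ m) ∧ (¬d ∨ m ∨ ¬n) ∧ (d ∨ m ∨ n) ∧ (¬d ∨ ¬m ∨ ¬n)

Unit clause (¬m) forces m = False.
In (d ∨ m) only d is left, so d = True.
In (¬d ∨ m ∨ ¬n) only ¬n is left, so n = False.
Check each clause:
  (¬m): ¬m holds.
  (d ∨ m): d holds.
  (¬d ∨ m ∨ ¬n): ¬n holds.
  (d ∨ m ∨ n): d holds.
  (¬d ∨ ¬m ∨ ¬n): ¬m holds.
All clauses satisfied.

d=T, m=F, n=F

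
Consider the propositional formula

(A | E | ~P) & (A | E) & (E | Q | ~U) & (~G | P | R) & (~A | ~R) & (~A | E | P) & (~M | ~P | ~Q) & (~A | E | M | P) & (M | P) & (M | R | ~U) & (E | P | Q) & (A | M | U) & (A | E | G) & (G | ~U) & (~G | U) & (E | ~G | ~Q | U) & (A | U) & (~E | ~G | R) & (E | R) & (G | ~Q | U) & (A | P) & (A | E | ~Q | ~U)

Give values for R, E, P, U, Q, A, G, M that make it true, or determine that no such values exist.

R=T, E=T, P=T, U=T, Q=F, A=F, G=T, M=F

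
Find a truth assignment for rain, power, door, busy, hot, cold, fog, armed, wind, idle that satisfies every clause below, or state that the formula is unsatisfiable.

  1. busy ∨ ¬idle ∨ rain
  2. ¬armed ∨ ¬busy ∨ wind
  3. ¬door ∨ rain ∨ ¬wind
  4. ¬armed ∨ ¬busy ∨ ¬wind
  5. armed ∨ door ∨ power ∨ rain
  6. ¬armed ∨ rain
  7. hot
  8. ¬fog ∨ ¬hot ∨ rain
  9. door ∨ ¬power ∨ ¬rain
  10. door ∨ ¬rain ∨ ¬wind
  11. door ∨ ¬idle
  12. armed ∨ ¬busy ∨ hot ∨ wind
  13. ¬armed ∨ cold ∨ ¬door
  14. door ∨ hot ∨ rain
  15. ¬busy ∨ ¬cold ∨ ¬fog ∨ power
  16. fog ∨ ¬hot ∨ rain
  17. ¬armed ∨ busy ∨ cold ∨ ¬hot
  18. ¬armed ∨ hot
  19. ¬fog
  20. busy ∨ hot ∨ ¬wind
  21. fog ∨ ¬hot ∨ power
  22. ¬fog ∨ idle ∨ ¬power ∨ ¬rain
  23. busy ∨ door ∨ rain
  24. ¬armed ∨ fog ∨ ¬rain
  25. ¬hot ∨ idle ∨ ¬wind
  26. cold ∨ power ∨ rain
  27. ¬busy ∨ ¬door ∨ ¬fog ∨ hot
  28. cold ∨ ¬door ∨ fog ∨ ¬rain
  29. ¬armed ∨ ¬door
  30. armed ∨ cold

rain = True, power = True, door = True, busy = False, hot = True, cold = True, fog = False, armed = False, wind = True, idle = True

Unit clause (hot) forces hot = True.
Unit clause (¬fog) forces fog = False.
In (fog ∨ ¬hot ∨ power) only power is left, so power = True.
In (fog ∨ ¬hot ∨ rain) only rain is left, so rain = True.
In (¬armed ∨ fog ∨ ¬rain) only ¬armed is left, so armed = False.
In (armed ∨ cold) only cold is left, so cold = True.
In (door ∨ ¬power ∨ ¬rain) only door is left, so door = True.
Set busy = False.
Set wind = True.
  then (¬hot ∨ idle ∨ ¬wind) forces idle = True.
All clauses satisfied.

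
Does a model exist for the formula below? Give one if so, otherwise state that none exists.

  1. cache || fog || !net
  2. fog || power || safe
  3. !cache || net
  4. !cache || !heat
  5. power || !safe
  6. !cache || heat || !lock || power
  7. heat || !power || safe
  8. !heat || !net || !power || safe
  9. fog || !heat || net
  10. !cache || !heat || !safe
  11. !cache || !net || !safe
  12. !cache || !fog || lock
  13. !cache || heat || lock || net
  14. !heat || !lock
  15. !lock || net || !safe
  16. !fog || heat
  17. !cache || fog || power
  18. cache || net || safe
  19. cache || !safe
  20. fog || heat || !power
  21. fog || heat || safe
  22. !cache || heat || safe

Set fog = True.
  then (!fog || heat) forces heat = True.
  then (!cache || !heat) forces cache = False.
  then (!heat || !lock) forces lock = False.
  then (cache || !safe) forces safe = False.
  then (cache || net || safe) forces net = True.
  then (!heat || !net || !power || safe) forces power = False.
All clauses satisfied.

fog=T; power=F; heat=T; lock=F; net=T; safe=F; cache=F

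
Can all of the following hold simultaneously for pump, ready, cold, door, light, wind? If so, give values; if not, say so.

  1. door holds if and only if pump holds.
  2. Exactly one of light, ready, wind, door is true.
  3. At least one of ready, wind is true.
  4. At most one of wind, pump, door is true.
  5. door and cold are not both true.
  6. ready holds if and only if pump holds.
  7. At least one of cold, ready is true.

pump = False; ready = False; cold = True; door = False; light = False; wind = True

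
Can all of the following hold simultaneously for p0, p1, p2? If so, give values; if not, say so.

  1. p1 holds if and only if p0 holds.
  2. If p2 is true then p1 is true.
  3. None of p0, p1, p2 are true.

p0: False; p1: False; p2: False

  (1) p1=F, p0=F — same ✓
  (2) p2=F ⇒ p1: vacuous ✓
  (3) {p0, p1, p2}: 0 true — none ✓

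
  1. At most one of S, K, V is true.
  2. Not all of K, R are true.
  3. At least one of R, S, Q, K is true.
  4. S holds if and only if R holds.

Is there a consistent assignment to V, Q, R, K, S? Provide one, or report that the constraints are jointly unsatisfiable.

V = True; Q = True; R = False; K = False; S = False

  (1) {S, K, V}: 1 true — at most one ✓
  (2) {K, R}: 0/2 true — not all ✓
  (3) {R, S, Q, K}: 1 true — at least one ✓
  (4) S=F, R=F — same ✓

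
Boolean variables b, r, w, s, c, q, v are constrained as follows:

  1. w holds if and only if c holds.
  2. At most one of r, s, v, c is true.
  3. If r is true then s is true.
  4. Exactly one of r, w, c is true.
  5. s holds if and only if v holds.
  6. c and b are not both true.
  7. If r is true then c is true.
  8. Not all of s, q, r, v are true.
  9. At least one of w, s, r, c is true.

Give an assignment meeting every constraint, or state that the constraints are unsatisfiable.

No satisfying assignment exists.

Case w = True:
  (1) with w=T forces c = True.
  Constraint (4) is violated (w=T, c=T) — contradiction.
Case w = False:
  (1) with w=F forces c = False.
  (4) with w=F, c=F forces r = True.
  Constraint (7) is violated (r=T, c=F) — contradiction.
Both cases fail — unsatisfiable.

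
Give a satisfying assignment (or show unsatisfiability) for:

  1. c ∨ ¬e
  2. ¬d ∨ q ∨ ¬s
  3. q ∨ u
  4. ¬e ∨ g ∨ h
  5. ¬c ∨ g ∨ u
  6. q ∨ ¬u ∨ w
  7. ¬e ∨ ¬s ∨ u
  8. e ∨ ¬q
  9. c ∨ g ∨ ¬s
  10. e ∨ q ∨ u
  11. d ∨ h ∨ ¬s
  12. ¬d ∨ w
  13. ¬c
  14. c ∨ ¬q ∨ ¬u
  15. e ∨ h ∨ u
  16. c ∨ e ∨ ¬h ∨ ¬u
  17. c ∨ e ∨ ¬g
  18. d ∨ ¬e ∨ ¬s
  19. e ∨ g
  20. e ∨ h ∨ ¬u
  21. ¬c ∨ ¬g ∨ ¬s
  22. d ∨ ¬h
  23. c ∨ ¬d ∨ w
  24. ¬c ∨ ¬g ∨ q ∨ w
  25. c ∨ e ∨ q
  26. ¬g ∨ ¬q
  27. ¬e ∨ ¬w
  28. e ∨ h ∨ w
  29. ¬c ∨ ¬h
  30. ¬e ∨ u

Case c = True:
  Clause (¬c) is falsified — contradiction.
Case c = False:
  (c ∨ ¬e) forces e = False.
  (e ∨ ¬q) forces q = False.
  Clause (c ∨ e ∨ q) is falsified — contradiction.
Both cases fail, so the formula is unsatisfiable.

UNSATISFIABLE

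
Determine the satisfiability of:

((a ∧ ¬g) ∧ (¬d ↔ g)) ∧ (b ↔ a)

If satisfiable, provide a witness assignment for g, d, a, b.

g=F, d=T, a=T, b=T

  (a ∧ ¬g) ∧ (¬d ↔ g) = True
    a ∧ ¬g = True
      ¬g = True
    ¬d ↔ g = True
      ¬d = False
  b ↔ a = True
Both conjuncts True, so the formula holds.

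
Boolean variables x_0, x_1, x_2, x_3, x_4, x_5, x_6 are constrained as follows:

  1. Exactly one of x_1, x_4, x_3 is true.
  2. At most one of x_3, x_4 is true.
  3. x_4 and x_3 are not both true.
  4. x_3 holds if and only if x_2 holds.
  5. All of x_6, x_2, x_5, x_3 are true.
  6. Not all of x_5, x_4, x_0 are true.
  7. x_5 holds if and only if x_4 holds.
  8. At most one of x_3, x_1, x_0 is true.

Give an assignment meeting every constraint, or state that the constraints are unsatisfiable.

Unsatisfiable — no assignment works.

Case x_2 = True:
  (4) with x_2=T forces x_3 = True.
  (1) with x_3=T forces x_1 = False.
  (1) with x_3=T forces x_4 = False.
  (5) forces x_6 = True.
  (5) forces x_5 = True.
  Constraint (7) is violated (x_5=T, x_4=F) — contradiction.
Case x_2 = False:
  Constraint (5) is violated (x_2=F) — contradiction.
Both cases fail — unsatisfiable.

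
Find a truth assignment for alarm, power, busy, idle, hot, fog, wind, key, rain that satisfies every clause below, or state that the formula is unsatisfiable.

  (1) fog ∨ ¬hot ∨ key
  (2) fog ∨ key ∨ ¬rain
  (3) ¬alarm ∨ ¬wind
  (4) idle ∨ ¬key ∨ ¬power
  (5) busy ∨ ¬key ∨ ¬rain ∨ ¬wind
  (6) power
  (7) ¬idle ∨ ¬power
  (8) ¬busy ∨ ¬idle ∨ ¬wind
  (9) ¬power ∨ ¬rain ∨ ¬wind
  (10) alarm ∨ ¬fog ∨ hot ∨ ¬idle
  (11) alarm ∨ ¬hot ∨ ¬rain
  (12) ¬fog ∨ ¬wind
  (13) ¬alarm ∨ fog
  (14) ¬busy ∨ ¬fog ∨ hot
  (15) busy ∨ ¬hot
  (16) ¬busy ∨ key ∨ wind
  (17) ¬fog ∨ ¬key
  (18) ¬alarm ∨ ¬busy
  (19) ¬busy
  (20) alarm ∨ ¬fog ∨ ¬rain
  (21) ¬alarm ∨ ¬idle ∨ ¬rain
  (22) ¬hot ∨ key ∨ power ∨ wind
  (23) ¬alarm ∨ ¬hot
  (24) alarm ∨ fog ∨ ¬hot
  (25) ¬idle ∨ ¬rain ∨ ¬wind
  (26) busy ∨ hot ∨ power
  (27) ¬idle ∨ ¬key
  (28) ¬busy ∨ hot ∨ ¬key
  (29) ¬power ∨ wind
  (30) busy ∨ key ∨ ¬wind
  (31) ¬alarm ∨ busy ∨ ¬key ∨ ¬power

Case power = True:
  (¬idle ∨ ¬power) forces idle = False.
  (idle ∨ ¬key ∨ ¬power) forces key = False.
  (¬busy) forces busy = False.
  (busy ∨ ¬hot) forces hot = False.
  (¬power ∨ wind) forces wind = True.
  Clause (busy ∨ key ∨ ¬wind) is falsified — contradiction.
Case power = False:
  Clause (power) is falsified — contradiction.
Both cases fail, so the formula is unsatisfiable.

Unsatisfiable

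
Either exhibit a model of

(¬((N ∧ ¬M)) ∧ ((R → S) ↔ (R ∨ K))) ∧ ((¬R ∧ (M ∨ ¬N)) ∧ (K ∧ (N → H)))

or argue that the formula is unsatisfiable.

N: False, K: True, R: False, H: False, M: True, S: True

  ¬((N ∧ ¬M)) ∧ ((R → S) ↔ (R ∨ K)) = True
    ¬((N ∧ ¬M)) = True
      N ∧ ¬M = False
        ¬M = False
    (R → S) ↔ (R ∨ K) = True
      R → S = True
      R ∨ K = True
  (¬R ∧ (M ∨ ¬N)) ∧ (K ∧ (N → H)) = True
    ¬R ∧ (M ∨ ¬N) = True
      ¬R = True
      M ∨ ¬N = True
        ¬N = True
    K ∧ (N → H) = True
      N → H = True
Both conjuncts True, so the formula holds.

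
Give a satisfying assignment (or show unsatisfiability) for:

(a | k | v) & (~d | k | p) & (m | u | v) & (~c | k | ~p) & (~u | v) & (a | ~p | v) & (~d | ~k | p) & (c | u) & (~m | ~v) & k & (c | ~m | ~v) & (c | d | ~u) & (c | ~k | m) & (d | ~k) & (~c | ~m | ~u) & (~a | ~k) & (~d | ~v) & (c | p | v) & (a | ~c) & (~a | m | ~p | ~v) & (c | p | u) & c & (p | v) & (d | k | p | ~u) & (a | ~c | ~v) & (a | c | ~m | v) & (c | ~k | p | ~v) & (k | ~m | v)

Unsatisfiable

Case c = True:
  (k) forces k = True.
  (d | ~k) forces d = True.
  (~d | ~k | p) forces p = True.
  (~a | ~k) forces a = False.
  Clause (a | ~c) is falsified — contradiction.
Case c = False:
  Clause (c) is falsified — contradiction.
Both cases fail, so the formula is unsatisfiable.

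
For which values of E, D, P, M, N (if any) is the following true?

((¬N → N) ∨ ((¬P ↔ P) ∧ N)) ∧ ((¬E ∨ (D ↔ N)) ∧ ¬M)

E = False, D = True, P = True, M = False, N = True

  (¬N → N) ∨ ((¬P ↔ P) ∧ N) = True
    ¬N → N = True
      ¬N = False
    (¬P ↔ P) ∧ N = False
      ¬P ↔ P = False
        ¬P = False
  (¬E ∨ (D ↔ N)) ∧ ¬M = True
    ¬E ∨ (D ↔ N) = True
      ¬E = True
      D ↔ N = True
    ¬M = True
Both conjuncts True, so the formula holds.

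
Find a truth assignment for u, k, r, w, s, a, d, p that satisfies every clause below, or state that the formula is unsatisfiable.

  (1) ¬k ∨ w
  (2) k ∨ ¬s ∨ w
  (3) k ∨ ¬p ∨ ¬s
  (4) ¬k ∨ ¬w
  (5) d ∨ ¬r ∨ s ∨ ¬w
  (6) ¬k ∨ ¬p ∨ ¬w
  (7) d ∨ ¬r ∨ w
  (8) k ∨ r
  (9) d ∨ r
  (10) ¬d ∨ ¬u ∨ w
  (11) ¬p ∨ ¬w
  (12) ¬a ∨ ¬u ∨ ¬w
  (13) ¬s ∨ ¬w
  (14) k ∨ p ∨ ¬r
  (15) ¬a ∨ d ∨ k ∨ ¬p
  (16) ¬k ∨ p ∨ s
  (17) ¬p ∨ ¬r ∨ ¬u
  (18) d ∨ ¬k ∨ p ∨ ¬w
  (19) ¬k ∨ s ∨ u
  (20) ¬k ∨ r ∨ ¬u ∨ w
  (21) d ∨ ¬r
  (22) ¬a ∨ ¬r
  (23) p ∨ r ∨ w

u=F, k=F, r=T, w=F, s=F, a=F, d=T, p=T

Set u = False.
Try k = True:
  (¬k ∨ w) forces w = True.
  clause (¬k ∨ ¬w) is falsified — backtrack.
So k = False.
  then (k ∨ r) forces r = True.
  then (k ∨ p ∨ ¬r) forces p = True.
  then (d ∨ ¬r) forces d = True.
  then (¬a ∨ ¬r) forces a = False.
  then (k ∨ ¬p ∨ ¬s) forces s = False.
  then (¬p ∨ ¬w) forces w = False.
All clauses satisfied.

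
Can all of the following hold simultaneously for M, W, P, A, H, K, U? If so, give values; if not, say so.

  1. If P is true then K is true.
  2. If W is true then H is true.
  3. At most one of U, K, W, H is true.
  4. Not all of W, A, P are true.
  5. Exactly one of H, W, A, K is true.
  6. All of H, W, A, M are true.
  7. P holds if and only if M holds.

Case W = True:
  (2) with W=T forces H = True.
  Constraint (3) is violated (W=T, H=T) — contradiction.
Case W = False:
  Constraint (6) is violated (W=F) — contradiction.
Both cases fail — unsatisfiable.

Unsatisfiable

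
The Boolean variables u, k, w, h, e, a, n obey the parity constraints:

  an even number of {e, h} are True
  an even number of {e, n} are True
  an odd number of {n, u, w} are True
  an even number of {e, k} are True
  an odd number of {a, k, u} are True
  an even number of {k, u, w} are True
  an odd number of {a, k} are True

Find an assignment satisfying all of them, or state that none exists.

UNSATISFIABLE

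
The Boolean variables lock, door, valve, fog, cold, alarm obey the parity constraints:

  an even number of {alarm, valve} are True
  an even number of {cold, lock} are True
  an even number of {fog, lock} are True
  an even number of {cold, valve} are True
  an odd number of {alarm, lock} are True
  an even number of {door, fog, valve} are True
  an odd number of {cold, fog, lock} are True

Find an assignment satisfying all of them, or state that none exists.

Adding constraints 1, 2, 4, 5 mod 2: every variable appears an even number of times on the left, so the left side is 0.
But the right sides sum to 1 (mod 2). 0 ≠ 1 — the system is inconsistent.

No satisfying assignment exists.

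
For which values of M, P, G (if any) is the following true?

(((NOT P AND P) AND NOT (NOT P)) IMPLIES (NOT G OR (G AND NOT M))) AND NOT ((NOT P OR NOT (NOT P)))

The conjunct NOT ((NOT P OR NOT (NOT P))) is unsatisfiable on its own:
  P=F: evaluates to False.
  P=T: evaluates to False.
So the whole conjunction is unsatisfiable.

Unsatisfiable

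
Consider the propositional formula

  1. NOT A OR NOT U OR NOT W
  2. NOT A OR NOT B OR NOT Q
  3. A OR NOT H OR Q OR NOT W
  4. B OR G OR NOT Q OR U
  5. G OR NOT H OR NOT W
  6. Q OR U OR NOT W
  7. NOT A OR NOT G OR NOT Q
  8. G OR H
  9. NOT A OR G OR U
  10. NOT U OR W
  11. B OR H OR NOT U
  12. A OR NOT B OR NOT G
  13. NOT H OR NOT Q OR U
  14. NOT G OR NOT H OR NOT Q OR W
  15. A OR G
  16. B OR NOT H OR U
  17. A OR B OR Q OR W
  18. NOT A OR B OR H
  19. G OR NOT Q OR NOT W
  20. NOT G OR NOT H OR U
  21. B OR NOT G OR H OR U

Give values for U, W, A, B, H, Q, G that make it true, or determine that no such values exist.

Set U = False.
Set W = False.
Try A = False:
  (A OR G) forces G = True.
  (A OR NOT B OR NOT G) forces B = False.
  (B OR NOT H OR U) forces H = False.
  clause (B OR NOT G OR H OR U) is falsified — backtrack.
So A = True.
  then (NOT A OR G OR U) forces G = True.
  then (NOT G OR NOT H OR U) forces H = False.
  then (B OR NOT G OR H OR U) forces B = True.
  then (NOT A OR NOT B OR NOT Q) forces Q = False.
All clauses satisfied.

U: False, W: False, A: True, B: True, H: False, Q: False, G: True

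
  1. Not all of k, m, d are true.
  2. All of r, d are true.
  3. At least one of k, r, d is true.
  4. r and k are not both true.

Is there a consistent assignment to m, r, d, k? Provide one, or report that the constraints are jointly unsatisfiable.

m=T, r=T, d=T, k=F

  (1) {k, m, d}: 2/3 true — not all ✓
  (2) {r, d}: all 2 true ✓
  (3) {k, r, d}: 2 true — at least one ✓
  (4) r=T, k=F — not both ✓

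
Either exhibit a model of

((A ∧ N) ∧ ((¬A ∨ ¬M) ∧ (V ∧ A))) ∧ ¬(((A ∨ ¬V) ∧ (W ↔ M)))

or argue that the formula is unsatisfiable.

A: True, W: True, N: True, V: True, M: False

  (A ∧ N) ∧ ((¬A ∨ ¬M) ∧ (V ∧ A)) = True
    A ∧ N = True
    (¬A ∨ ¬M) ∧ (V ∧ A) = True
      ¬A ∨ ¬M = True
        ¬A = False
        ¬M = True
      V ∧ A = True
  ¬(((A ∨ ¬V) ∧ (W ↔ M))) = True
    (A ∨ ¬V) ∧ (W ↔ M) = False
      A ∨ ¬V = True
        ¬V = False
      W ↔ M = False
Both conjuncts True, so the formula holds.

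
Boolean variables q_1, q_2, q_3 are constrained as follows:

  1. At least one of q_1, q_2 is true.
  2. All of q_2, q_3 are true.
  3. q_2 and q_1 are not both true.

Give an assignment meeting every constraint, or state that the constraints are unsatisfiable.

q_1 = False, q_2 = True, q_3 = True

  (1) {q_1, q_2}: 1 true — at least one ✓
  (2) {q_2, q_3}: all 2 true ✓
  (3) q_2=T, q_1=F — not both ✓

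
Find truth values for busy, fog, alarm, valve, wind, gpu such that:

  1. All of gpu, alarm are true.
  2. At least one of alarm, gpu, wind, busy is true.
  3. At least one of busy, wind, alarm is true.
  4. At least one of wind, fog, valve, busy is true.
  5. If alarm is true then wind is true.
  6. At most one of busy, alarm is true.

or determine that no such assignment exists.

busy = False, fog = True, alarm = True, valve = False, wind = True, gpu = True

  (1) {gpu, alarm}: all 2 true ✓
  (2) {alarm, gpu, wind, busy}: 3 true — at least one ✓
  (3) {busy, wind, alarm}: 2 true — at least one ✓
  (4) {wind, fog, valve, busy}: 2 true — at least one ✓
  (5) alarm=T ⇒ wind: T ✓
  (6) {busy, alarm}: 1 true — at most one ✓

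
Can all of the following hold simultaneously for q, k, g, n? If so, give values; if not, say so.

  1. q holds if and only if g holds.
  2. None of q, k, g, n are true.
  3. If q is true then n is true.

q = False, k = False, g = False, n = False

  (1) q=F, g=F — same ✓
  (2) {q, k, g, n}: 0 true — none ✓
  (3) q=F ⇒ n: vacuous ✓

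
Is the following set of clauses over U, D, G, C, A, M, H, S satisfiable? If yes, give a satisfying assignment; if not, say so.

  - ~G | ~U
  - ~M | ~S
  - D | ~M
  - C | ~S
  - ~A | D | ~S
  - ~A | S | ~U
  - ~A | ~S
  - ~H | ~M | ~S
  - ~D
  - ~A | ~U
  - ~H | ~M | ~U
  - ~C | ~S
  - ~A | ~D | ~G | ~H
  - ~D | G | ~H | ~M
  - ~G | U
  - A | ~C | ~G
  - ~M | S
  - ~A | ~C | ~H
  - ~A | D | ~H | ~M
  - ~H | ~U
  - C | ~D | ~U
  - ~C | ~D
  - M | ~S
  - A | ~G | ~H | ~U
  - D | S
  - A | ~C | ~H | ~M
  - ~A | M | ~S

The formula is unsatisfiable.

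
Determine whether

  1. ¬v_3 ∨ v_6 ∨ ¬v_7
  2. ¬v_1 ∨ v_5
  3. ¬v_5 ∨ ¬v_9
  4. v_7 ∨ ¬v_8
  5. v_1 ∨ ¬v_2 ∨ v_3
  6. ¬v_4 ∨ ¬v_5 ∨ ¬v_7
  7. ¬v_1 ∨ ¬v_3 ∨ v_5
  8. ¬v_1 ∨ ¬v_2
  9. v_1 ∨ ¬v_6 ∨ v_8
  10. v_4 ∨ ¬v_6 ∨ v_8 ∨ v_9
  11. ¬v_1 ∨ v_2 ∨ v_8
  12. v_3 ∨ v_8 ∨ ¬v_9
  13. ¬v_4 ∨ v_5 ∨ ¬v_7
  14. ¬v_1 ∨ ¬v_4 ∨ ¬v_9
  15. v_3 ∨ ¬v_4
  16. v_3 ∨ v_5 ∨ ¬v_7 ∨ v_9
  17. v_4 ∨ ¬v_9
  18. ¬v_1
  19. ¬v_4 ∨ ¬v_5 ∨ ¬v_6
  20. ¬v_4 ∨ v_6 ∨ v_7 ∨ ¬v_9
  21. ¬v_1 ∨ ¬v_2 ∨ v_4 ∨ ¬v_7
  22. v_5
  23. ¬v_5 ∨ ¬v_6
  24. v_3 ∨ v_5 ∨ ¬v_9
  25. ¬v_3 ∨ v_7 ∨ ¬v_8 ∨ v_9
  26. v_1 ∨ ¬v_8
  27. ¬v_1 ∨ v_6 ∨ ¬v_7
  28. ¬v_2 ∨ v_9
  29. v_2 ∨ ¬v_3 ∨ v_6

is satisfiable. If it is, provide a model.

v_1 = False, v_2 = False, v_3 = False, v_4 = False, v_5 = True, v_6 = False, v_7 = True, v_8 = False, v_9 = False

Unit clause (¬v_1) forces v_1 = False.
Unit clause (v_5) forces v_5 = True.
In (¬v_5 ∨ ¬v_6) only ¬v_6 is left, so v_6 = False.
In (v_1 ∨ ¬v_8) only ¬v_8 is left, so v_8 = False.
In (¬v_5 ∨ ¬v_9) only ¬v_9 is left, so v_9 = False.
In (¬v_2 ∨ v_9) only ¬v_2 is left, so v_2 = False.
In (v_2 ∨ ¬v_3 ∨ v_6) only ¬v_3 is left, so v_3 = False.
In (v_3 ∨ ¬v_4) only ¬v_4 is left, so v_4 = False.
Set v_7 = True.
All clauses satisfied.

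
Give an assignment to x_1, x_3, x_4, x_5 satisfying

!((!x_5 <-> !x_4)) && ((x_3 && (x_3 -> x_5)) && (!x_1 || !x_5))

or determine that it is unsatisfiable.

x_1 = False, x_3 = True, x_4 = False, x_5 = True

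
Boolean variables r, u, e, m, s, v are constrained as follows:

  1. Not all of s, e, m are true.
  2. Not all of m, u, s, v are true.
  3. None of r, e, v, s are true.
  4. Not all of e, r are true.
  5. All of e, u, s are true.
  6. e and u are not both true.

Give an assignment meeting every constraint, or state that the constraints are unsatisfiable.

Case e = True:
  Constraint (3) is violated (e=T) — contradiction.
Case e = False:
  Constraint (5) is violated (e=F) — contradiction.
Both cases fail — unsatisfiable.

The formula is unsatisfiable.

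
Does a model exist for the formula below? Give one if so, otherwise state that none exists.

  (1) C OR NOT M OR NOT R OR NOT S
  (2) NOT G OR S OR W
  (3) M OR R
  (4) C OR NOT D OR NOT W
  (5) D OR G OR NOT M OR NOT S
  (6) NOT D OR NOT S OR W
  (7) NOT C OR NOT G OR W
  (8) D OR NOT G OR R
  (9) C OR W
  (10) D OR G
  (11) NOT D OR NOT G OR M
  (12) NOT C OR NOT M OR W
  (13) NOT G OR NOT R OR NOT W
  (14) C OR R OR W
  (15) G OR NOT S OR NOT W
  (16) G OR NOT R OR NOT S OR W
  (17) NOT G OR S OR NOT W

Set R = False.
  then (M OR R) forces M = True.
Set C = True.
  then (NOT C OR NOT M OR W) forces W = True.
Try D = False:
  (D OR NOT G OR R) forces G = False.
  clause (D OR G) is falsified — backtrack.
So D = True.
Set G = True.
  then (NOT G OR S OR NOT W) forces S = True.
All clauses satisfied.

R = False, C = True, D = True, G = True, W = True, M = True, S = True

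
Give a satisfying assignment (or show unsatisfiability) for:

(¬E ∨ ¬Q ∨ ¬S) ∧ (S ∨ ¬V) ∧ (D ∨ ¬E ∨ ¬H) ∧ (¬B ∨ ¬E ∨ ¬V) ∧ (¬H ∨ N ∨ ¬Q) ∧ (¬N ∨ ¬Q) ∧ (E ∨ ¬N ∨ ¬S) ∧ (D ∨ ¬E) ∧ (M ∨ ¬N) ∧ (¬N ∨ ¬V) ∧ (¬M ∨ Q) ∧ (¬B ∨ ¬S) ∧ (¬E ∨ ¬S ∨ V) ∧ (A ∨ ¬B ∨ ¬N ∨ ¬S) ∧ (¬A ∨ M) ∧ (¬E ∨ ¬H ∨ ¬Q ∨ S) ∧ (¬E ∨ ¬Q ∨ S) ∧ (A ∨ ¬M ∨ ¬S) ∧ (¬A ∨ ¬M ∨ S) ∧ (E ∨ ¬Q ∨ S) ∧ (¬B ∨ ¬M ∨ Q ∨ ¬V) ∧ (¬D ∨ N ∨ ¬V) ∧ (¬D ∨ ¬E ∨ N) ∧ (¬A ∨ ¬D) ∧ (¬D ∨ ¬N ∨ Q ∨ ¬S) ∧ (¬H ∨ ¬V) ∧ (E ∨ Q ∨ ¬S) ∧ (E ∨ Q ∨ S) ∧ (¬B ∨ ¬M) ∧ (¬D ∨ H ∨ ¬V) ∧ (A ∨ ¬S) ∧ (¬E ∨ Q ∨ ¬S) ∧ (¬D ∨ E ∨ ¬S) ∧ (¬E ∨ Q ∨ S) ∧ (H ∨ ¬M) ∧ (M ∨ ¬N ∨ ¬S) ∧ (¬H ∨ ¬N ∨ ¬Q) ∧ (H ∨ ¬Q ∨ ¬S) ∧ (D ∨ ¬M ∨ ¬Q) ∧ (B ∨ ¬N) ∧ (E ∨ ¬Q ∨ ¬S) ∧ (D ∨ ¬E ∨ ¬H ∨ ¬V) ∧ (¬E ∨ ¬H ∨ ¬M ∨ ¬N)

Case E = True:
  (D ∨ ¬E) forces D = True.
  (¬D ∨ ¬E ∨ N) forces N = True.
  (¬N ∨ ¬Q) forces Q = False.
  (M ∨ ¬N) forces M = True.
  Clause (¬M ∨ Q) is falsified — contradiction.
Case E = False:
  If S = True:
    (E ∨ ¬N ∨ ¬S) forces N = False.
    (¬B ∨ ¬S) forces B = False.
    (E ∨ Q ∨ ¬S) forces Q = True.
    clause (E ∨ ¬Q ∨ ¬S) is falsified.
  If S = False:
    (S ∨ ¬V) forces V = False.
    (E ∨ ¬Q ∨ S) forces Q = False.
    clause (E ∨ Q ∨ S) is falsified.
  Every sub-case reaches a contradiction.
Both cases fail, so the formula is unsatisfiable.

No satisfying assignment exists.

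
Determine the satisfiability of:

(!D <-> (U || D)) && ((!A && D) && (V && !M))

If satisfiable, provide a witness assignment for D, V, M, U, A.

UNSATISFIABLE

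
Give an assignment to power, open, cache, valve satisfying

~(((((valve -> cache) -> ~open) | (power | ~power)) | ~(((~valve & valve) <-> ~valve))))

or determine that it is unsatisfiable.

The formula is unsatisfiable.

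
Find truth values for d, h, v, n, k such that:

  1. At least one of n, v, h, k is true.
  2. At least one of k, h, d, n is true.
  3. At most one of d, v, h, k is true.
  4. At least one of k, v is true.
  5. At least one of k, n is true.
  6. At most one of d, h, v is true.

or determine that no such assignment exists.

d = False; h = False; v = True; n = True; k = False

  (1) {n, v, h, k}: 2 true — at least one ✓
  (2) {k, h, d, n}: 1 true — at least one ✓
  (3) {d, v, h, k}: 1 true — at most one ✓
  (4) {k, v}: 1 true — at least one ✓
  (5) {k, n}: 1 true — at least one ✓
  (6) {d, h, v}: 1 true — at most one ✓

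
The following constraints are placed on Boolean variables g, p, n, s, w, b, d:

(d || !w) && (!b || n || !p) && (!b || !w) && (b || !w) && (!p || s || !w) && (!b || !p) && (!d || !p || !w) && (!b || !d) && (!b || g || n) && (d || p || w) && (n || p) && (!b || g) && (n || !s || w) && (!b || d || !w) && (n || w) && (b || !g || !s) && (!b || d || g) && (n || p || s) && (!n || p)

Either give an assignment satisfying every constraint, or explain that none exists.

Set g = False.
  then (!b || g) forces b = False.
  then (b || !w) forces w = False.
  then (n || w) forces n = True.
  then (!n || p) forces p = True.
Set s = False.
Set d = True.
All clauses satisfied.

g = False; p = True; n = True; s = False; w = False; b = False; d = True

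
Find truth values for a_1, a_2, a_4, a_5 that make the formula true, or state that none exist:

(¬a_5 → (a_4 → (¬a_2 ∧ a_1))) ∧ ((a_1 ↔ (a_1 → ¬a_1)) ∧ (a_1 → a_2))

No satisfying assignment exists.

The conjunct a_1 ↔ (a_1 → ¬a_1) is unsatisfiable on its own:
  a_1=F: evaluates to False.
  a_1=T: evaluates to False.
So the whole conjunction is unsatisfiable.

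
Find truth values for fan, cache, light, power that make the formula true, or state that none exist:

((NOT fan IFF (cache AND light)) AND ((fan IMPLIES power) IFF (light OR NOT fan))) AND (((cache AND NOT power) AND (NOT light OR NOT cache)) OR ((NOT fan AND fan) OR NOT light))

fan = True; cache = True; light = False; power = False

  (NOT fan IFF (cache AND light)) AND ((fan IMPLIES power) IFF (light OR NOT fan)) = True
    NOT fan IFF (cache AND light) = True
      NOT fan = False
      cache AND light = False
    (fan IMPLIES power) IFF (light OR NOT fan) = True
      fan IMPLIES power = False
      light OR NOT fan = False
        NOT fan = False
  ((cache AND NOT power) AND (NOT light OR NOT cache)) OR ((NOT fan AND fan) OR NOT light) = True
    (cache AND NOT power) AND (NOT light OR NOT cache) = True
      cache AND NOT power = True
        NOT power = True
      NOT light OR NOT cache = True
        NOT light = True
        NOT cache = False
    (NOT fan AND fan) OR NOT light = True
      NOT fan AND fan = False
        NOT fan = False
      NOT light = True
Both conjuncts True, so the formula holds.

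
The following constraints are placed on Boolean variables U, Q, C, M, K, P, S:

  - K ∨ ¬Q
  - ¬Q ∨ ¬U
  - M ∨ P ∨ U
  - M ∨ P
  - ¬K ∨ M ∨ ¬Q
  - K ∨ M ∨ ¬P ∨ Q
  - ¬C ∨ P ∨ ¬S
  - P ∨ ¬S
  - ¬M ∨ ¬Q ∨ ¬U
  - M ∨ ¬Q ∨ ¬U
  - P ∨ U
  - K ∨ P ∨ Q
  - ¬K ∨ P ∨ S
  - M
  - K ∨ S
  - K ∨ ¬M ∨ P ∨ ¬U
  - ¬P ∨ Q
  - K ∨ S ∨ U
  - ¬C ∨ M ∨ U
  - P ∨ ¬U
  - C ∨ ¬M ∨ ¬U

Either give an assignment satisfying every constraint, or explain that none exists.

U=F, Q=T, C=T, M=T, K=T, P=T, S=T

Unit clause (M) forces M = True.
Try U = True:
  (¬Q ∨ ¬U) forces Q = False.
  (¬P ∨ Q) forces P = False.
  clause (P ∨ ¬U) is falsified — backtrack.
So U = False.
  then (P ∨ U) forces P = True.
  then (¬P ∨ Q) forces Q = True.
  then (K ∨ ¬Q) forces K = True.
Set C = True.
Set S = True.
All clauses satisfied.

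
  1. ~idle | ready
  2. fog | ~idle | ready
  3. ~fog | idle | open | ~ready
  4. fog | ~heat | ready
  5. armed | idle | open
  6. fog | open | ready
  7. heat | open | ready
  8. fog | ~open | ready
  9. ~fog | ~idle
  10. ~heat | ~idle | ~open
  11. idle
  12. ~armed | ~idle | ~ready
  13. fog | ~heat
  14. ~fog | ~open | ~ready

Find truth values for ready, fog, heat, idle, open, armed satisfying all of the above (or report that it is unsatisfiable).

Unit clause (idle) forces idle = True.
In (~idle | ready) only ready is left, so ready = True.
In (~fog | ~idle) only ~fog is left, so fog = False.
In (~armed | ~idle | ~ready) only ~armed is left, so armed = False.
In (fog | ~heat) only ~heat is left, so heat = False.
Set open = False.
All clauses satisfied.

ready: True, fog: False, heat: False, idle: True, open: False, armed: False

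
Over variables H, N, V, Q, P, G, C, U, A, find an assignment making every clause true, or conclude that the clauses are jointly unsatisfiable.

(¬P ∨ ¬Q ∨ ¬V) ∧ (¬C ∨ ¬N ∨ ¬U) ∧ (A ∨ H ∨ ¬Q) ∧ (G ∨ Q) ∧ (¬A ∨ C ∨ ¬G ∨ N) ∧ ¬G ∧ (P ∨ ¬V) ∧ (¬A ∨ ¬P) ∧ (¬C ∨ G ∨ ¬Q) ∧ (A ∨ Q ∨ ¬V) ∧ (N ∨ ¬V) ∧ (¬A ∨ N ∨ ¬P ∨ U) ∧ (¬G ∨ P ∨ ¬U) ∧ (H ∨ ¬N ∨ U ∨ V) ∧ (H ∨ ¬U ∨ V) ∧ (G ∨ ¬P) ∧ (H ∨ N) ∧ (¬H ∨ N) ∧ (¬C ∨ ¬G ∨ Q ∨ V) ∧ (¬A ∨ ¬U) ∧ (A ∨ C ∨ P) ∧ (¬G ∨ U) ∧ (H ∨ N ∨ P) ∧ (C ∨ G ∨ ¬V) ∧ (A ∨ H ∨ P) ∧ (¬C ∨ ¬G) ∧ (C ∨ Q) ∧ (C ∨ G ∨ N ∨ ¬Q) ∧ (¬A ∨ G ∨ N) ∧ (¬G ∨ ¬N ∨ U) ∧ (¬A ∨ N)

Unit clause (¬G) forces G = False.
In (G ∨ ¬P) only ¬P is left, so P = False.
In (G ∨ Q) only Q is left, so Q = True.
In (P ∨ ¬V) only ¬V is left, so V = False.
In (¬C ∨ G ∨ ¬Q) only ¬C is left, so C = False.
In (A ∨ C ∨ P) only A is left, so A = True.
In (C ∨ G ∨ N ∨ ¬Q) only N is left, so N = True.
In (¬A ∨ ¬U) only ¬U is left, so U = False.
In (H ∨ ¬N ∨ U ∨ V) only H is left, so H = True.
All clauses satisfied.

H = True; N = True; V = False; Q = True; P = False; G = False; C = False; U = False; A = True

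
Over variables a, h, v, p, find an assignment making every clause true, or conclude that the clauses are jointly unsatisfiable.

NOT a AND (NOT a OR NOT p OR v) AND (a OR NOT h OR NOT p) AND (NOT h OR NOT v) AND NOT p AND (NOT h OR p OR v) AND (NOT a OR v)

Unit clause (NOT a) forces a = False.
Unit clause (NOT p) forces p = False.
Try h = True:
  (NOT h OR NOT v) forces v = False.
  clause (NOT h OR p OR v) is falsified — backtrack.
So h = False.
Set v = False.
Check each clause:
  (NOT a): NOT a holds.
  (NOT a OR NOT p OR v): NOT a holds.
  (a OR NOT h OR NOT p): NOT h holds.
  (NOT h OR NOT v): NOT h holds.
  (NOT p): NOT p holds.
  (NOT h OR p OR v): NOT h holds.
  (NOT a OR v): NOT a holds.
All clauses satisfied.

a = False; h = False; v = False; p = False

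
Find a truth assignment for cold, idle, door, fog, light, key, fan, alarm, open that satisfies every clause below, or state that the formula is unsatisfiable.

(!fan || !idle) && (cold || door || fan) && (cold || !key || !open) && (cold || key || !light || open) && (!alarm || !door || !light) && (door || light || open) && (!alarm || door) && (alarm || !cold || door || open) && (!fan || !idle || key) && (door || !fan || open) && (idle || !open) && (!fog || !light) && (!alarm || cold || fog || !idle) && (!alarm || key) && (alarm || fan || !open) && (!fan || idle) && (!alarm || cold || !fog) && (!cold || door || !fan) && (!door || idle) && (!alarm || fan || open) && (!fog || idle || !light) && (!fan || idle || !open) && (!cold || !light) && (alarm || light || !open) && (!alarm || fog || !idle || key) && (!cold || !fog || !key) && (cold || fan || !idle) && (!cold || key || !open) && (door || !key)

cold = True; idle = True; door = True; fog = False; light = False; key = True; fan = False; alarm = False; open = False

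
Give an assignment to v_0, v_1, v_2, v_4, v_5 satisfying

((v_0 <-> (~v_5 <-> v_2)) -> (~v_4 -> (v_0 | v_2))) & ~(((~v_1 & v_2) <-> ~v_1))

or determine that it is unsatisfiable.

v_0 = True, v_1 = False, v_2 = False, v_4 = False, v_5 = False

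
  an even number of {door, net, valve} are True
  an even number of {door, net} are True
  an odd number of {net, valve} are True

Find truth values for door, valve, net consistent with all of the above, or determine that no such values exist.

door = True; valve = False; net = True

{door, net, valve}: 2 true → even ✓
{door, net}: 2 true → even ✓
{net, valve}: 1 true → odd ✓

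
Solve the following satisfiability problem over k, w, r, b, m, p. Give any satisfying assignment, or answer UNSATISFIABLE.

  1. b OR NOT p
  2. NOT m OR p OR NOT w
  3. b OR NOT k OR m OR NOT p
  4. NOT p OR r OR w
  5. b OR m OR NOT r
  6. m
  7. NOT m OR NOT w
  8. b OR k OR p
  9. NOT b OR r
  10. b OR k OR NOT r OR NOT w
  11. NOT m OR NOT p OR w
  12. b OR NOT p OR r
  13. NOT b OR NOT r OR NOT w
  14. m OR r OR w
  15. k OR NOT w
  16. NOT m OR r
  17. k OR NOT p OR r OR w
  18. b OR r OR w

Unit clause (m) forces m = True.
In (NOT m OR NOT w) only NOT w is left, so w = False.
In (NOT m OR NOT p OR w) only NOT p is left, so p = False.
In (NOT m OR r) only r is left, so r = True.
Set k = True.
Set b = True.
All clauses satisfied.

k = True, w = False, r = True, b = True, m = True, p = False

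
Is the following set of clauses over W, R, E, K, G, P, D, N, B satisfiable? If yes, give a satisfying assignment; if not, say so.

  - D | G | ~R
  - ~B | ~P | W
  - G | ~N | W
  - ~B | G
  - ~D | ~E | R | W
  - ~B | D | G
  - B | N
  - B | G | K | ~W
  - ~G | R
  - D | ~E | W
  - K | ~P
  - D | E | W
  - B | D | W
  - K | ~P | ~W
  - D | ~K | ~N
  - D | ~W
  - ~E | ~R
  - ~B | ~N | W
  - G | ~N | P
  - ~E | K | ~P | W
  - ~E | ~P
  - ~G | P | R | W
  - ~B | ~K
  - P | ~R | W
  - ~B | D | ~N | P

W = True, R = True, E = False, K = False, G = True, P = False, D = True, N = False, B = True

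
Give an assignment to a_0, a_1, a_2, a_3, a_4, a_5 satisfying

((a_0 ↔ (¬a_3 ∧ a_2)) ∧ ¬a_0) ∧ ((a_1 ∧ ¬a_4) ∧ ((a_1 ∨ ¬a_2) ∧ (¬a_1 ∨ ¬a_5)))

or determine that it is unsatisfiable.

a_0: False, a_1: True, a_2: False, a_3: True, a_4: False, a_5: False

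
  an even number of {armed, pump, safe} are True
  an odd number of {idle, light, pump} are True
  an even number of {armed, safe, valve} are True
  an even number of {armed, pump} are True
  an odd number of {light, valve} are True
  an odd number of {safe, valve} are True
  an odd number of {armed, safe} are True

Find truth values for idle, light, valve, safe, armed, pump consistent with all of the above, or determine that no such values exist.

idle=F, light=F, valve=T, safe=F, armed=T, pump=T

{armed, pump, safe}: 2 true → even ✓
{idle, light, pump}: 1 true → odd ✓
{armed, safe, valve}: 2 true → even ✓
{armed, pump}: 2 true → even ✓
{light, valve}: 1 true → odd ✓
{safe, valve}: 1 true → odd ✓
{armed, safe}: 1 true → odd ✓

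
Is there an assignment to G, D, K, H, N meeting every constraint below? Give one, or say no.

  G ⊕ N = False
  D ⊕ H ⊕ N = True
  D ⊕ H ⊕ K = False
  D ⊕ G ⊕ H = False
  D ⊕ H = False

The formula is unsatisfiable.

Adding constraints 1, 2, 4 mod 2: every variable appears an even number of times on the left, so the left side is 0.
But the right sides sum to 1 (mod 2). 0 ≠ 1 — the system is inconsistent.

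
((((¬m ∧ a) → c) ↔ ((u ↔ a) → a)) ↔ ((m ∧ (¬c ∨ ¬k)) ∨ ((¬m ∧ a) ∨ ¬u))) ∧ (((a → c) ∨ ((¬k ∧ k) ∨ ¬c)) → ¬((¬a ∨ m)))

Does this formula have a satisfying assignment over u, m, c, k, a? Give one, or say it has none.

u = True, m = False, c = True, k = True, a = True

  (((¬m ∧ a) → c) ↔ ((u ↔ a) → a)) ↔ ((m ∧ (¬c ∨ ¬k)) ∨ ((¬m ∧ a) ∨ ¬u)) = True
    ((¬m ∧ a) → c) ↔ ((u ↔ a) → a) = True
      (¬m ∧ a) → c = True
        ¬m ∧ a = True
          ¬m = True
      (u ↔ a) → a = True
        u ↔ a = True
    (m ∧ (¬c ∨ ¬k)) ∨ ((¬m ∧ a) ∨ ¬u) = True
      m ∧ (¬c ∨ ¬k) = False
        ¬c ∨ ¬k = False
          ¬c = False
          ¬k = False
      (¬m ∧ a) ∨ ¬u = True
        ¬m ∧ a = True
          ¬m = True
        ¬u = False
  ((a → c) ∨ ((¬k ∧ k) ∨ ¬c)) → ¬((¬a ∨ m)) = True
    (a → c) ∨ ((¬k ∧ k) ∨ ¬c) = True
      a → c = True
      (¬k ∧ k) ∨ ¬c = False
        ¬k ∧ k = False
          ¬k = False
        ¬c = False
    ¬((¬a ∨ m)) = True
      ¬a ∨ m = False
        ¬a = False
Both conjuncts True, so the formula holds.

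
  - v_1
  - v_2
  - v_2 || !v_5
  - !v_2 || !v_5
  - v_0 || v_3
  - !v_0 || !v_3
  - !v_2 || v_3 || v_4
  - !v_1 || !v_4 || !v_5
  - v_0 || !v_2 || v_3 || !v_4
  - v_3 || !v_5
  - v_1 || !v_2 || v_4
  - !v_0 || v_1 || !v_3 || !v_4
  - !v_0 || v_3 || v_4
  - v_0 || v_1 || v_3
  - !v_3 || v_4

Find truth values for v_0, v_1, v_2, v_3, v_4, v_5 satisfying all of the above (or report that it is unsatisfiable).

Unit clause (v_1) forces v_1 = True.
Unit clause (v_2) forces v_2 = True.
In (!v_2 || !v_5) only !v_5 is left, so v_5 = False.
Set v_0 = True.
  then (!v_0 || !v_3) forces v_3 = False.
  then (!v_2 || v_3 || v_4) forces v_4 = True.
All clauses satisfied.

v_0 = True, v_1 = True, v_2 = True, v_3 = False, v_4 = True, v_5 = False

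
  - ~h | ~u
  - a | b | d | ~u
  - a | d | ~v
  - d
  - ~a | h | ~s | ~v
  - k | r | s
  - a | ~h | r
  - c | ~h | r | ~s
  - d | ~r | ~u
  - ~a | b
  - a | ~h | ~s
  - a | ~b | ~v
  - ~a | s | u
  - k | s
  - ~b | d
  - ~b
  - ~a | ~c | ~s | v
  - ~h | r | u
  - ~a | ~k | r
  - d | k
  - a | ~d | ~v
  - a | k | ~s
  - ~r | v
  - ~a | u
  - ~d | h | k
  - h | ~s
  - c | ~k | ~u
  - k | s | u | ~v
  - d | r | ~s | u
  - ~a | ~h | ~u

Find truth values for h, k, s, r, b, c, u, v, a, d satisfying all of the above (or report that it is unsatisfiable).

h=F, k=T, s=F, r=F, b=F, c=T, u=T, v=F, a=F, d=T

Unit clause (d) forces d = True.
Unit clause (~b) forces b = False.
In (~a | b) only ~a is left, so a = False.
In (a | ~d | ~v) only ~v is left, so v = False.
In (~r | v) only ~r is left, so r = False.
In (a | ~h | r) only ~h is left, so h = False.
In (~d | h | k) only k is left, so k = True.
In (h | ~s) only ~s is left, so s = False.
Set c = True.
Set u = True.
All clauses satisfied.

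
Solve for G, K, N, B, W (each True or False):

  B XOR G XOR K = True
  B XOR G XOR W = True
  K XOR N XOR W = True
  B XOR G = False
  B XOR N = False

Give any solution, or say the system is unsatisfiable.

G: True, K: True, N: True, B: True, W: True

B XOR G XOR K = T XOR T XOR T = True ✓
B XOR G XOR W = T XOR T XOR T = True ✓
K XOR N XOR W = T XOR T XOR T = True ✓
B XOR G = T XOR T = False ✓
B XOR N = T XOR T = False ✓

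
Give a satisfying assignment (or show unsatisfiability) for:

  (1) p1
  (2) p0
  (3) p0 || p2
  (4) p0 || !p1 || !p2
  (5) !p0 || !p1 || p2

Unit clause (p1) forces p1 = True.
Unit clause (p0) forces p0 = True.
In (!p0 || !p1 || p2) only p2 is left, so p2 = True.
Check each clause:
  (p1): p1 holds.
  (p0): p0 holds.
  (p0 || p2): p0 holds.
  (p0 || !p1 || !p2): p0 holds.
  (!p0 || !p1 || p2): p2 holds.
All clauses satisfied.

p0 = True, p1 = True, p2 = True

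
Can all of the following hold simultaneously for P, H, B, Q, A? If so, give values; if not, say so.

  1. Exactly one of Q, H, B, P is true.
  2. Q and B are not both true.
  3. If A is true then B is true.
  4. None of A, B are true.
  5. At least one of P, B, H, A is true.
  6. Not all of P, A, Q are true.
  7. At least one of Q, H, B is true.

P = False, H = True, B = False, Q = False, A = False

  (1) {Q, H, B, P}: 1 true — exactly one ✓
  (2) Q=F, B=F — not both ✓
  (3) A=F ⇒ B: vacuous ✓
  (4) {A, B}: 0 true — none ✓
  (5) {P, B, H, A}: 1 true — at least one ✓
  (6) {P, A, Q}: 0/3 true — not all ✓
  (7) {Q, H, B}: 1 true — at least one ✓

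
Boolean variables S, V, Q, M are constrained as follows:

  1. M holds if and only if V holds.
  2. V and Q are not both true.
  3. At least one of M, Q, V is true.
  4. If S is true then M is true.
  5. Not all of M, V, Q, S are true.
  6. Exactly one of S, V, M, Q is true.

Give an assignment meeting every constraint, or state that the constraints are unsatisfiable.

S = False; V = False; Q = True; M = False

  (1) M=F, V=F — same ✓
  (2) V=F, Q=T — not both ✓
  (3) {M, Q, V}: 1 true — at least one ✓
  (4) S=F ⇒ M: vacuous ✓
  (5) {M, V, Q, S}: 1/4 true — not all ✓
  (6) {S, V, M, Q}: 1 true — exactly one ✓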